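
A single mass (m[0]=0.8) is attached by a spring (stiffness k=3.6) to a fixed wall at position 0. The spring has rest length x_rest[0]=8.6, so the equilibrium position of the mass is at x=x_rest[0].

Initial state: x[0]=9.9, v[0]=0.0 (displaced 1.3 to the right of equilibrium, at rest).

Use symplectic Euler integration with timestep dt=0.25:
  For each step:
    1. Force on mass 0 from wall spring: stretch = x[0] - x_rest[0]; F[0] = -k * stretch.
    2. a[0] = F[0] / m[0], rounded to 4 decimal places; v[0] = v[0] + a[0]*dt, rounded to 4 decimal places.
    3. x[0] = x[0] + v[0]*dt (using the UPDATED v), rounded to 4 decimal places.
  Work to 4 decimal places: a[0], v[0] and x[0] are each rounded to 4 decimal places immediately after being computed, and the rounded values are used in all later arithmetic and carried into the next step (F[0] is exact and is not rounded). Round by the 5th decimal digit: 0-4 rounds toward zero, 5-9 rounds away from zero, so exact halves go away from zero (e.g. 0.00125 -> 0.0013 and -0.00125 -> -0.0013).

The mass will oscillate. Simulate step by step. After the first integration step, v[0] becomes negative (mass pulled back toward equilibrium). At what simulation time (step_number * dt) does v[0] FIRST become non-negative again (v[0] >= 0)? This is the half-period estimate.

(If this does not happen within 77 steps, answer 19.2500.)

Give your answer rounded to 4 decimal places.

Step 0: x=[9.9000] v=[0.0000]
Step 1: x=[9.5344] v=[-1.4625]
Step 2: x=[8.9060] v=[-2.5137]
Step 3: x=[8.1915] v=[-2.8580]
Step 4: x=[7.5919] v=[-2.3984]
Step 5: x=[7.2758] v=[-1.2643]
Step 6: x=[7.3322] v=[0.2254]
First v>=0 after going negative at step 6, time=1.5000

Answer: 1.5000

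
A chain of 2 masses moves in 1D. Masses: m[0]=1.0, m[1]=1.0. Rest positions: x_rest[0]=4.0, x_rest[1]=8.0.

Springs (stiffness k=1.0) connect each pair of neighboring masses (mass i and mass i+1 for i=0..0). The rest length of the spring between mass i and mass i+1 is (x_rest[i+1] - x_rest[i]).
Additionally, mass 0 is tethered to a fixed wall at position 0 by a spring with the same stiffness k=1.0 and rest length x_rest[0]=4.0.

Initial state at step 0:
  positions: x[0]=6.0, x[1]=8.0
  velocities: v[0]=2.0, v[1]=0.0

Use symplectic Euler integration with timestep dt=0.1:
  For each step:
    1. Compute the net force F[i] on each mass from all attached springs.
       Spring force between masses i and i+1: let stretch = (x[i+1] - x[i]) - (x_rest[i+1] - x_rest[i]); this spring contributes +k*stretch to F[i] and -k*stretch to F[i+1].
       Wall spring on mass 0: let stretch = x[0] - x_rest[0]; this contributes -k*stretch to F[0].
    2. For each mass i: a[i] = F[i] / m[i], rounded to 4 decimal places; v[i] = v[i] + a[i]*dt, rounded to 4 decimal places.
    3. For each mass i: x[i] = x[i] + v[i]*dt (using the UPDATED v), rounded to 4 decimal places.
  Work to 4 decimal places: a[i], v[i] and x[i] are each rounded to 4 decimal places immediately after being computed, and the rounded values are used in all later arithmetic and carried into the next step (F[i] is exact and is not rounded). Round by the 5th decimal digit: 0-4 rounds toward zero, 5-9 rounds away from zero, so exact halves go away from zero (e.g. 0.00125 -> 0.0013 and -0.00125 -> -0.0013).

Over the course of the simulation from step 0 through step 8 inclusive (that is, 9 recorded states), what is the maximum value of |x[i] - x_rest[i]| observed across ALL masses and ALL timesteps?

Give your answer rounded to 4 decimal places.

Step 0: x=[6.0000 8.0000] v=[2.0000 0.0000]
Step 1: x=[6.1600 8.0200] v=[1.6000 0.2000]
Step 2: x=[6.2770 8.0614] v=[1.1700 0.4140]
Step 3: x=[6.3491 8.1250] v=[0.7207 0.6356]
Step 4: x=[6.3754 8.2108] v=[0.2634 0.8580]
Step 5: x=[6.3563 8.3183] v=[-0.1906 1.0745]
Step 6: x=[6.2933 8.4461] v=[-0.6300 1.2783]
Step 7: x=[6.1889 8.5924] v=[-1.0441 1.4630]
Step 8: x=[6.0466 8.7547] v=[-1.4226 1.6227]
Max displacement = 2.3754

Answer: 2.3754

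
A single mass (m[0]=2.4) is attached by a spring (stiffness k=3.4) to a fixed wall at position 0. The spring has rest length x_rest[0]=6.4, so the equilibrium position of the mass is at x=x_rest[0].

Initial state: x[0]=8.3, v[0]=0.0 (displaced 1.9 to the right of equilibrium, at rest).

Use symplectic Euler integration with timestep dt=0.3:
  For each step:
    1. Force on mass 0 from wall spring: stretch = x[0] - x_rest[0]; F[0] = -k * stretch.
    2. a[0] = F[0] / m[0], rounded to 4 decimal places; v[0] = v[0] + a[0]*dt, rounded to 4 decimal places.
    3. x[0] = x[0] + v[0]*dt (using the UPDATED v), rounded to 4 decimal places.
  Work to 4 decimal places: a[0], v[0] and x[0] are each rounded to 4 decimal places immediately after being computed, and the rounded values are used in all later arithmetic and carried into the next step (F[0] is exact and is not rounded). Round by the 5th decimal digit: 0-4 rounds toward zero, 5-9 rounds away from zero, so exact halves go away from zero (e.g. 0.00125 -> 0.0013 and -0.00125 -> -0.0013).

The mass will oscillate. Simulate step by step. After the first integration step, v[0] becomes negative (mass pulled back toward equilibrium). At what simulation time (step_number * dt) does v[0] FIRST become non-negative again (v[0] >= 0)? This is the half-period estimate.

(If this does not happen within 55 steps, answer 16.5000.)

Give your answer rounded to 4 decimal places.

Answer: 2.7000

Derivation:
Step 0: x=[8.3000] v=[0.0000]
Step 1: x=[8.0578] v=[-0.8075]
Step 2: x=[7.6042] v=[-1.5121]
Step 3: x=[6.9970] v=[-2.0239]
Step 4: x=[6.3137] v=[-2.2776]
Step 5: x=[5.6414] v=[-2.2409]
Step 6: x=[5.0659] v=[-1.9185]
Step 7: x=[4.6605] v=[-1.3515]
Step 8: x=[4.4768] v=[-0.6122]
Step 9: x=[4.5384] v=[0.2052]
First v>=0 after going negative at step 9, time=2.7000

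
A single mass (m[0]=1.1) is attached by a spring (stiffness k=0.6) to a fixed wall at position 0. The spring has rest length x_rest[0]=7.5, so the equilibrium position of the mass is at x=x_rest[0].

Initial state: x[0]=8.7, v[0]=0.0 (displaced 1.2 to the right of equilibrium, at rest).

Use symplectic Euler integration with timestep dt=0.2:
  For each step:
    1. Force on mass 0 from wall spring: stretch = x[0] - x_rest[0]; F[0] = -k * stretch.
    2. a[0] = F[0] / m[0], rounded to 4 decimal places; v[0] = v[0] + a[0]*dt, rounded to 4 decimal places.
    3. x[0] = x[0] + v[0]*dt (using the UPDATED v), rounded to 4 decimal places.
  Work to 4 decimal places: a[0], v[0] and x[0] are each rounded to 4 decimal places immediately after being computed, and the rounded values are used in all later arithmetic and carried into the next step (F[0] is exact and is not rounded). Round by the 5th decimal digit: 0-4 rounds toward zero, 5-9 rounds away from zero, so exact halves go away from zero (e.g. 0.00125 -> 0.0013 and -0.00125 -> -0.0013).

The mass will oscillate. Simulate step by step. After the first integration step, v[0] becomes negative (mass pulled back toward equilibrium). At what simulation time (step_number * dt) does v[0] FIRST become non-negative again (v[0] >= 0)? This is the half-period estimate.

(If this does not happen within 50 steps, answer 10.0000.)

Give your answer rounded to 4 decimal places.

Step 0: x=[8.7000] v=[0.0000]
Step 1: x=[8.6738] v=[-0.1309]
Step 2: x=[8.6220] v=[-0.2590]
Step 3: x=[8.5457] v=[-0.3814]
Step 4: x=[8.4466] v=[-0.4955]
Step 5: x=[8.3268] v=[-0.5988]
Step 6: x=[8.1890] v=[-0.6890]
Step 7: x=[8.0362] v=[-0.7642]
Step 8: x=[7.8717] v=[-0.8227]
Step 9: x=[7.6991] v=[-0.8632]
Step 10: x=[7.5221] v=[-0.8849]
Step 11: x=[7.3446] v=[-0.8873]
Step 12: x=[7.1705] v=[-0.8703]
Step 13: x=[7.0036] v=[-0.8344]
Step 14: x=[6.8476] v=[-0.7802]
Step 15: x=[6.7058] v=[-0.7090]
Step 16: x=[6.5813] v=[-0.6224]
Step 17: x=[6.4769] v=[-0.5222]
Step 18: x=[6.3948] v=[-0.4106]
Step 19: x=[6.3368] v=[-0.2900]
Step 20: x=[6.3042] v=[-0.1631]
Step 21: x=[6.2977] v=[-0.0326]
Step 22: x=[6.3174] v=[0.0986]
First v>=0 after going negative at step 22, time=4.4000

Answer: 4.4000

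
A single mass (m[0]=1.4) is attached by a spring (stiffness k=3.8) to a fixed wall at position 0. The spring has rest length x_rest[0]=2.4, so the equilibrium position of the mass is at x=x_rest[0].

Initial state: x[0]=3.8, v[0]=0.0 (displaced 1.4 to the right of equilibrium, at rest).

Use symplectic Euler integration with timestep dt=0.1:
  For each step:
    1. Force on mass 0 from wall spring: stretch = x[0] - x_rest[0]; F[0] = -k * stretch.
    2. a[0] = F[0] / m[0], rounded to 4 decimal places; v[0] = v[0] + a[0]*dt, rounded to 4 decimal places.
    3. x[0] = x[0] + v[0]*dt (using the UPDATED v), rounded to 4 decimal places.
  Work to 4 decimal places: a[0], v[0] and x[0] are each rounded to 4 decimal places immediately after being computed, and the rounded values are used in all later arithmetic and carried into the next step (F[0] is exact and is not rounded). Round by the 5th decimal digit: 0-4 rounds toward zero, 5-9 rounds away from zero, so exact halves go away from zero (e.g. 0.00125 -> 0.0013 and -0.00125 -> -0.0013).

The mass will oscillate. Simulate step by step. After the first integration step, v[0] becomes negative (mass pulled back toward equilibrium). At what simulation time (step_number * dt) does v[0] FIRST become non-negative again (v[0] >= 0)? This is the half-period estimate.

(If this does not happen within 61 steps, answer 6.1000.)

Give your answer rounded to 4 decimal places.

Answer: 2.0000

Derivation:
Step 0: x=[3.8000] v=[0.0000]
Step 1: x=[3.7620] v=[-0.3800]
Step 2: x=[3.6870] v=[-0.7497]
Step 3: x=[3.5771] v=[-1.0990]
Step 4: x=[3.4353] v=[-1.4185]
Step 5: x=[3.2654] v=[-1.6995]
Step 6: x=[3.0720] v=[-1.9344]
Step 7: x=[2.8603] v=[-2.1168]
Step 8: x=[2.6361] v=[-2.2417]
Step 9: x=[2.4055] v=[-2.3058]
Step 10: x=[2.1748] v=[-2.3073]
Step 11: x=[1.9502] v=[-2.2462]
Step 12: x=[1.7378] v=[-2.1241]
Step 13: x=[1.5434] v=[-1.9444]
Step 14: x=[1.3722] v=[-1.7119]
Step 15: x=[1.2289] v=[-1.4329]
Step 16: x=[1.1174] v=[-1.1150]
Step 17: x=[1.0407] v=[-0.7669]
Step 18: x=[1.0009] v=[-0.3980]
Step 19: x=[0.9991] v=[-0.0182]
Step 20: x=[1.0353] v=[0.3620]
First v>=0 after going negative at step 20, time=2.0000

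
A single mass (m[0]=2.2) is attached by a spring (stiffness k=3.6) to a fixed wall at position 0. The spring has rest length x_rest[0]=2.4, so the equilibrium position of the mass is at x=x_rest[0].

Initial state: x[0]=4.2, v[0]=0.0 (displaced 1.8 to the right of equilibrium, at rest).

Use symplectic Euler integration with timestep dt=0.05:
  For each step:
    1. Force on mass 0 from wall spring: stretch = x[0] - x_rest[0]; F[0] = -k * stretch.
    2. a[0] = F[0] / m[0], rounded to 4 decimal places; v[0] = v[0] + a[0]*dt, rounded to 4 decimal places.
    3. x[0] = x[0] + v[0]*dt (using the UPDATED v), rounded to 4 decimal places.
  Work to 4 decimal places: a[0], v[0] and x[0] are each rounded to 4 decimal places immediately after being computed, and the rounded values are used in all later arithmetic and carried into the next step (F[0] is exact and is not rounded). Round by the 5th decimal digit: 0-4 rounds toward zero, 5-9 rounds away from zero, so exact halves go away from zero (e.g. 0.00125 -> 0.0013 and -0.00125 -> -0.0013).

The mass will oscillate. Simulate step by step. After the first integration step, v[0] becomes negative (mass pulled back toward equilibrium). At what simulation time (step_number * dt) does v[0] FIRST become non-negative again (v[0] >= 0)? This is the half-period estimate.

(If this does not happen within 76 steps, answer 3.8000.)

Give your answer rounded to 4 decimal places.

Answer: 2.5000

Derivation:
Step 0: x=[4.2000] v=[0.0000]
Step 1: x=[4.1926] v=[-0.1473]
Step 2: x=[4.1779] v=[-0.2940]
Step 3: x=[4.1559] v=[-0.4395]
Step 4: x=[4.1267] v=[-0.5832]
Step 5: x=[4.0905] v=[-0.7245]
Step 6: x=[4.0474] v=[-0.8628]
Step 7: x=[3.9975] v=[-0.9976]
Step 8: x=[3.9411] v=[-1.1283]
Step 9: x=[3.8784] v=[-1.2544]
Step 10: x=[3.8096] v=[-1.3754]
Step 11: x=[3.7351] v=[-1.4907]
Step 12: x=[3.6551] v=[-1.5999]
Step 13: x=[3.5700] v=[-1.7026]
Step 14: x=[3.4801] v=[-1.7983]
Step 15: x=[3.3858] v=[-1.8867]
Step 16: x=[3.2874] v=[-1.9674]
Step 17: x=[3.1854] v=[-2.0400]
Step 18: x=[3.0802] v=[-2.1043]
Step 19: x=[2.9722] v=[-2.1600]
Step 20: x=[2.8619] v=[-2.2068]
Step 21: x=[2.7497] v=[-2.2446]
Step 22: x=[2.6360] v=[-2.2732]
Step 23: x=[2.5214] v=[-2.2925]
Step 24: x=[2.4063] v=[-2.3024]
Step 25: x=[2.2912] v=[-2.3029]
Step 26: x=[2.1765] v=[-2.2940]
Step 27: x=[2.0627] v=[-2.2757]
Step 28: x=[1.9503] v=[-2.2481]
Step 29: x=[1.8397] v=[-2.2113]
Step 30: x=[1.7314] v=[-2.1655]
Step 31: x=[1.6259] v=[-2.1108]
Step 32: x=[1.5235] v=[-2.0475]
Step 33: x=[1.4247] v=[-1.9758]
Step 34: x=[1.3299] v=[-1.8960]
Step 35: x=[1.2395] v=[-1.8084]
Step 36: x=[1.1538] v=[-1.7135]
Step 37: x=[1.0732] v=[-1.6115]
Step 38: x=[0.9981] v=[-1.5029]
Step 39: x=[0.9287] v=[-1.3882]
Step 40: x=[0.8653] v=[-1.2678]
Step 41: x=[0.8082] v=[-1.1422]
Step 42: x=[0.7576] v=[-1.0120]
Step 43: x=[0.7137] v=[-0.8776]
Step 44: x=[0.6767] v=[-0.7396]
Step 45: x=[0.6468] v=[-0.5986]
Step 46: x=[0.6240] v=[-0.4552]
Step 47: x=[0.6085] v=[-0.3099]
Step 48: x=[0.6003] v=[-0.1633]
Step 49: x=[0.5995] v=[-0.0161]
Step 50: x=[0.6061] v=[0.1312]
First v>=0 after going negative at step 50, time=2.5000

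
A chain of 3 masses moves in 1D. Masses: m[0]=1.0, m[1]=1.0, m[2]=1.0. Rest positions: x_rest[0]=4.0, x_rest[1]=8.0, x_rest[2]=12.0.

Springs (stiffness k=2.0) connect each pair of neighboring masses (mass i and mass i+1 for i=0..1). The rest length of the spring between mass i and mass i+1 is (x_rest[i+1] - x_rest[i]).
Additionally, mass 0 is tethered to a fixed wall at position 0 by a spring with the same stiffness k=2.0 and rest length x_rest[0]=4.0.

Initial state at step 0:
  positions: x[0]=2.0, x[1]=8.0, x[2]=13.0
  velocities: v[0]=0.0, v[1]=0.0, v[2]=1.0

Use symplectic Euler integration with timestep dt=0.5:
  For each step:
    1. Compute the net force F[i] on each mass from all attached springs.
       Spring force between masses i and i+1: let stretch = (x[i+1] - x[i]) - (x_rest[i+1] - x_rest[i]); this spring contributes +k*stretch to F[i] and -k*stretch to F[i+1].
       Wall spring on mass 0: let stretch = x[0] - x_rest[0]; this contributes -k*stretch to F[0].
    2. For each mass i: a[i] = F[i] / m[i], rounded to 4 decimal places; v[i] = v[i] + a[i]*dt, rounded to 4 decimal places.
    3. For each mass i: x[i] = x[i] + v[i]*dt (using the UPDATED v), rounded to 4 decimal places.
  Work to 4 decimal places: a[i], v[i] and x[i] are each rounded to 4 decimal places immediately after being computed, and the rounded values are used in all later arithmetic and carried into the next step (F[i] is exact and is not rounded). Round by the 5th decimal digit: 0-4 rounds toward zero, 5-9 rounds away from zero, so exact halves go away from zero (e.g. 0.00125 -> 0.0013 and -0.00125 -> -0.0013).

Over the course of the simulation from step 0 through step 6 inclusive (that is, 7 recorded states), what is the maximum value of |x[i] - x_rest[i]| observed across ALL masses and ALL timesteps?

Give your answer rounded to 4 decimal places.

Step 0: x=[2.0000 8.0000 13.0000] v=[0.0000 0.0000 1.0000]
Step 1: x=[4.0000 7.5000 13.0000] v=[4.0000 -1.0000 0.0000]
Step 2: x=[5.7500 8.0000 12.2500] v=[3.5000 1.0000 -1.5000]
Step 3: x=[5.7500 9.5000 11.3750] v=[0.0000 3.0000 -1.7500]
Step 4: x=[4.7500 10.0625 11.5625] v=[-2.0000 1.1250 0.3750]
Step 5: x=[4.0313 8.7188 13.0000] v=[-1.4375 -2.6875 2.8750]
Step 6: x=[3.6407 7.1719 14.2969] v=[-0.7813 -3.0938 2.5938]
Max displacement = 2.2969

Answer: 2.2969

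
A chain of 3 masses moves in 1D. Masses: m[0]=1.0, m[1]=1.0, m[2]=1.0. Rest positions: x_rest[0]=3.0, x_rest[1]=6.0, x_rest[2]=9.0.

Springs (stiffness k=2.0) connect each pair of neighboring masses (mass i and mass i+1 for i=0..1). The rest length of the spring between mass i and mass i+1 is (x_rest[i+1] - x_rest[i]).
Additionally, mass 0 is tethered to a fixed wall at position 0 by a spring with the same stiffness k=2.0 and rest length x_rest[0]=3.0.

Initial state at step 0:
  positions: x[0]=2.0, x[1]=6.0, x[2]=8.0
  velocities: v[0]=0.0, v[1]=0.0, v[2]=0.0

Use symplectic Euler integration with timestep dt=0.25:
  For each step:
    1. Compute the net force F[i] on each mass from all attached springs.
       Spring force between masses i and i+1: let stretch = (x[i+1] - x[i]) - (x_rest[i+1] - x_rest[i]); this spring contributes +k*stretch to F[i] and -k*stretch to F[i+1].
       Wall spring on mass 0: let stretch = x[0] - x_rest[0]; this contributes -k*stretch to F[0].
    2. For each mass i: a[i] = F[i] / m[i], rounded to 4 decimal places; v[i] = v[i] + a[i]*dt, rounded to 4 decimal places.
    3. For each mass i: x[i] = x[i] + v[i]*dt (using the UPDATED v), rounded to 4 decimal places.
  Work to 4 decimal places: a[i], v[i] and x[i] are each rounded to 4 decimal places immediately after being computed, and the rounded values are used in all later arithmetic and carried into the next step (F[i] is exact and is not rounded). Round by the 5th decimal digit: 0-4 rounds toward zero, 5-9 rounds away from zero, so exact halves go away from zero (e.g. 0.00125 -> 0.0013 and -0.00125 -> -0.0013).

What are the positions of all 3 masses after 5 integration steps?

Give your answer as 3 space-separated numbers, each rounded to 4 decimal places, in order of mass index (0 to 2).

Step 0: x=[2.0000 6.0000 8.0000] v=[0.0000 0.0000 0.0000]
Step 1: x=[2.2500 5.7500 8.1250] v=[1.0000 -1.0000 0.5000]
Step 2: x=[2.6563 5.3594 8.3281] v=[1.6250 -1.5625 0.8125]
Step 3: x=[3.0684 5.0020 8.5352] v=[1.6484 -1.4297 0.8282]
Step 4: x=[3.3387 4.8445 8.6756] v=[1.0810 -0.6299 0.5616]
Step 5: x=[3.3799 4.9777 8.7121] v=[0.1646 0.5328 0.1461]

Answer: 3.3799 4.9777 8.7121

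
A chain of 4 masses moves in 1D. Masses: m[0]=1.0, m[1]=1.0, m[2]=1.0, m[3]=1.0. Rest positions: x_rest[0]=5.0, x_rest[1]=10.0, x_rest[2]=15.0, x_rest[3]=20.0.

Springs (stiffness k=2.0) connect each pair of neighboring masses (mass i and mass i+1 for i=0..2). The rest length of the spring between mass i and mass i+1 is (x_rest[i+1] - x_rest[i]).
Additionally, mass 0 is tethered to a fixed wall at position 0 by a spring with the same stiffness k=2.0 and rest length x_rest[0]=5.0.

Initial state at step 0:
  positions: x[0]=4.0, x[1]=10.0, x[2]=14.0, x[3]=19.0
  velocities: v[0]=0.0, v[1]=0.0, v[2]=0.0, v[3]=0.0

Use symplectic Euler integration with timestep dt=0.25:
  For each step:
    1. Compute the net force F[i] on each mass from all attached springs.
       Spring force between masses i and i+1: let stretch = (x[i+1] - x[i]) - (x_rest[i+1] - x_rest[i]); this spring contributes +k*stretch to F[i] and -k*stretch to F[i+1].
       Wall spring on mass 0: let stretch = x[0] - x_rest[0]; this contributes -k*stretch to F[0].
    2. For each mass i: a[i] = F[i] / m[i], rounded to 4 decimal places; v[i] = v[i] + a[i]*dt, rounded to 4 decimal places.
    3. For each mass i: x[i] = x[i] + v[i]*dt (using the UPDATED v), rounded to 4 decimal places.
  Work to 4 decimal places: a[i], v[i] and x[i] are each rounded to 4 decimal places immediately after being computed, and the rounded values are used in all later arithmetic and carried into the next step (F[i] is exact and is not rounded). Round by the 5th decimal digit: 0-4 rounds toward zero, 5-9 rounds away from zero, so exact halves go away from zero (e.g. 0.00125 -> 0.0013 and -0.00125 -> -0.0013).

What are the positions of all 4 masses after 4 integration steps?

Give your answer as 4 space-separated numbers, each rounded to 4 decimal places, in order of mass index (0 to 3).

Answer: 5.3384 8.8328 14.5164 19.1712

Derivation:
Step 0: x=[4.0000 10.0000 14.0000 19.0000] v=[0.0000 0.0000 0.0000 0.0000]
Step 1: x=[4.2500 9.7500 14.1250 19.0000] v=[1.0000 -1.0000 0.5000 0.0000]
Step 2: x=[4.6563 9.3594 14.3125 19.0156] v=[1.6250 -1.5625 0.7500 0.0625]
Step 3: x=[5.0684 9.0000 14.4688 19.0684] v=[1.6484 -1.4375 0.6250 0.2110]
Step 4: x=[5.3384 8.8328 14.5164 19.1712] v=[1.0800 -0.6689 0.1904 0.4112]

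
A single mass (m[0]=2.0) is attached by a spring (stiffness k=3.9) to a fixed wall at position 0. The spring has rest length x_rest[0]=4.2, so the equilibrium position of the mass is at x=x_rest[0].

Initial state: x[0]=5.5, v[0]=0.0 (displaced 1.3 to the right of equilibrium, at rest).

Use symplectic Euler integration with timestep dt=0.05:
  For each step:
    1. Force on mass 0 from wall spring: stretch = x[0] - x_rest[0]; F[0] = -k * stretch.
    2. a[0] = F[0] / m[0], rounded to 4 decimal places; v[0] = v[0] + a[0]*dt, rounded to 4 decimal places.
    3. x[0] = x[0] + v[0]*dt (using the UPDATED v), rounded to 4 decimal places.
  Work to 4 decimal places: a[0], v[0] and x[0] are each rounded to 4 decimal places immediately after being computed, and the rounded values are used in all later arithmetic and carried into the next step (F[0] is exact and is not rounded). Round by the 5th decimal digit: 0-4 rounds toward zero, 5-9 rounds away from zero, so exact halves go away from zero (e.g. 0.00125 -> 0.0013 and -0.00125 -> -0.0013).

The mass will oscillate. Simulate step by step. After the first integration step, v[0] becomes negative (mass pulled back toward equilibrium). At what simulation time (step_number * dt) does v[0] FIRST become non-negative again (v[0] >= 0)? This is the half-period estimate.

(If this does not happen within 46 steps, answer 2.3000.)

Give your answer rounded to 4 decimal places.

Step 0: x=[5.5000] v=[0.0000]
Step 1: x=[5.4937] v=[-0.1268]
Step 2: x=[5.4811] v=[-0.2529]
Step 3: x=[5.4622] v=[-0.3778]
Step 4: x=[5.4372] v=[-0.5009]
Step 5: x=[5.4061] v=[-0.6215]
Step 6: x=[5.3691] v=[-0.7391]
Step 7: x=[5.3264] v=[-0.8531]
Step 8: x=[5.2783] v=[-0.9629]
Step 9: x=[5.2249] v=[-1.0680]
Step 10: x=[5.1665] v=[-1.1679]
Step 11: x=[5.1034] v=[-1.2621]
Step 12: x=[5.0359] v=[-1.3502]
Step 13: x=[4.9643] v=[-1.4317]
Step 14: x=[4.8890] v=[-1.5062]
Step 15: x=[4.8103] v=[-1.5734]
Step 16: x=[4.7287] v=[-1.6329]
Step 17: x=[4.6445] v=[-1.6845]
Step 18: x=[4.5581] v=[-1.7278]
Step 19: x=[4.4700] v=[-1.7627]
Step 20: x=[4.3806] v=[-1.7890]
Step 21: x=[4.2903] v=[-1.8066]
Step 22: x=[4.1995] v=[-1.8154]
Step 23: x=[4.1087] v=[-1.8154]
Step 24: x=[4.0184] v=[-1.8065]
Step 25: x=[3.9290] v=[-1.7888]
Step 26: x=[3.8409] v=[-1.7624]
Step 27: x=[3.7545] v=[-1.7274]
Step 28: x=[3.6703] v=[-1.6840]
Step 29: x=[3.5887] v=[-1.6324]
Step 30: x=[3.5101] v=[-1.5728]
Step 31: x=[3.4348] v=[-1.5055]
Step 32: x=[3.3633] v=[-1.4309]
Step 33: x=[3.2958] v=[-1.3493]
Step 34: x=[3.2327] v=[-1.2611]
Step 35: x=[3.1744] v=[-1.1668]
Step 36: x=[3.1211] v=[-1.0668]
Step 37: x=[3.0730] v=[-0.9616]
Step 38: x=[3.0304] v=[-0.8517]
Step 39: x=[2.9935] v=[-0.7377]
Step 40: x=[2.9625] v=[-0.6201]
Step 41: x=[2.9375] v=[-0.4994]
Step 42: x=[2.9187] v=[-0.3763]
Step 43: x=[2.9061] v=[-0.2514]
Step 44: x=[2.8998] v=[-0.1252]
Step 45: x=[2.8999] v=[0.0016]
First v>=0 after going negative at step 45, time=2.2500

Answer: 2.2500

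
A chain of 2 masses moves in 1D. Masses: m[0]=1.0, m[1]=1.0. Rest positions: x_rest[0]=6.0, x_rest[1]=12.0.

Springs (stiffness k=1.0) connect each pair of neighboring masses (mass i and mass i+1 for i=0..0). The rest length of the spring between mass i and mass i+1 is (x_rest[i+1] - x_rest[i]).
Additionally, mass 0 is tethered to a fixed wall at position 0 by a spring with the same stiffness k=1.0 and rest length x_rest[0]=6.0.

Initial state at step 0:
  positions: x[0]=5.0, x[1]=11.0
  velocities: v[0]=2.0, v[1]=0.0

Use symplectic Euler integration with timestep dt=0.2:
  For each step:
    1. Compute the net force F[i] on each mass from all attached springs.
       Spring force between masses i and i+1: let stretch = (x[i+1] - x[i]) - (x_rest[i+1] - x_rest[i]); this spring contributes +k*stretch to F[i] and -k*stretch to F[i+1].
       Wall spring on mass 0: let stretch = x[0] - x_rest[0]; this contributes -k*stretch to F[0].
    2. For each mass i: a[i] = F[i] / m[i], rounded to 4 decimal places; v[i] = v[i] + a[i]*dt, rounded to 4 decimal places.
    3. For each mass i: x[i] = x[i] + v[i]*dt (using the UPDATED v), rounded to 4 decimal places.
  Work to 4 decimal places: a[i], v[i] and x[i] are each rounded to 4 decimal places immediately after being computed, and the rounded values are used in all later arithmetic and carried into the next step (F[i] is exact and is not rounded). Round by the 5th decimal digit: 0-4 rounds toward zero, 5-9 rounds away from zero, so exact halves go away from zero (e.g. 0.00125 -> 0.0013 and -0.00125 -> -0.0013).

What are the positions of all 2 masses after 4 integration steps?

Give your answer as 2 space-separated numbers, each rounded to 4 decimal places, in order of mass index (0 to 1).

Answer: 6.6531 11.1714

Derivation:
Step 0: x=[5.0000 11.0000] v=[2.0000 0.0000]
Step 1: x=[5.4400 11.0000] v=[2.2000 0.0000]
Step 2: x=[5.8848 11.0176] v=[2.2240 0.0880]
Step 3: x=[6.2995 11.0699] v=[2.0736 0.2614]
Step 4: x=[6.6531 11.1714] v=[1.7678 0.5073]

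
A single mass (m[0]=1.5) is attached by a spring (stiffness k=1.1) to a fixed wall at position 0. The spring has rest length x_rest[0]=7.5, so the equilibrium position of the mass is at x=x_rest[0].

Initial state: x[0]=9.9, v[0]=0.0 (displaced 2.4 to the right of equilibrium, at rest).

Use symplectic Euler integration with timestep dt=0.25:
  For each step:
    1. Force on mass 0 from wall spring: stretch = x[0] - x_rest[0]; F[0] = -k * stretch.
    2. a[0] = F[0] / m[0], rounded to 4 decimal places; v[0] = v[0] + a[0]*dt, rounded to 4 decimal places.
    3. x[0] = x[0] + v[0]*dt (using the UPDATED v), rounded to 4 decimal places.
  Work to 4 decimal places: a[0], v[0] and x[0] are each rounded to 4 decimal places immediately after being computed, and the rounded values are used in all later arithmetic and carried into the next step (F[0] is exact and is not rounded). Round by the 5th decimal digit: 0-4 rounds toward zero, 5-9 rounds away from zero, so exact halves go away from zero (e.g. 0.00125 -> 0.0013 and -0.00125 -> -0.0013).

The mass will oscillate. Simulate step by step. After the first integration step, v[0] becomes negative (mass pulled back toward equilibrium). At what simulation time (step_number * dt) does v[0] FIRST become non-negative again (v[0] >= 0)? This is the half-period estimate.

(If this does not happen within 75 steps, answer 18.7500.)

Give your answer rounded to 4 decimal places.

Step 0: x=[9.9000] v=[0.0000]
Step 1: x=[9.7900] v=[-0.4400]
Step 2: x=[9.5751] v=[-0.8598]
Step 3: x=[9.2651] v=[-1.2402]
Step 4: x=[8.8742] v=[-1.5638]
Step 5: x=[8.4203] v=[-1.8157]
Step 6: x=[7.9242] v=[-1.9844]
Step 7: x=[7.4087] v=[-2.0622]
Step 8: x=[6.8973] v=[-2.0455]
Step 9: x=[6.4136] v=[-1.9350]
Step 10: x=[5.9797] v=[-1.7358]
Step 11: x=[5.6154] v=[-1.4571]
Step 12: x=[5.3375] v=[-1.1116]
Step 13: x=[5.1587] v=[-0.7152]
Step 14: x=[5.0872] v=[-0.2860]
Step 15: x=[5.1263] v=[0.1564]
First v>=0 after going negative at step 15, time=3.7500

Answer: 3.7500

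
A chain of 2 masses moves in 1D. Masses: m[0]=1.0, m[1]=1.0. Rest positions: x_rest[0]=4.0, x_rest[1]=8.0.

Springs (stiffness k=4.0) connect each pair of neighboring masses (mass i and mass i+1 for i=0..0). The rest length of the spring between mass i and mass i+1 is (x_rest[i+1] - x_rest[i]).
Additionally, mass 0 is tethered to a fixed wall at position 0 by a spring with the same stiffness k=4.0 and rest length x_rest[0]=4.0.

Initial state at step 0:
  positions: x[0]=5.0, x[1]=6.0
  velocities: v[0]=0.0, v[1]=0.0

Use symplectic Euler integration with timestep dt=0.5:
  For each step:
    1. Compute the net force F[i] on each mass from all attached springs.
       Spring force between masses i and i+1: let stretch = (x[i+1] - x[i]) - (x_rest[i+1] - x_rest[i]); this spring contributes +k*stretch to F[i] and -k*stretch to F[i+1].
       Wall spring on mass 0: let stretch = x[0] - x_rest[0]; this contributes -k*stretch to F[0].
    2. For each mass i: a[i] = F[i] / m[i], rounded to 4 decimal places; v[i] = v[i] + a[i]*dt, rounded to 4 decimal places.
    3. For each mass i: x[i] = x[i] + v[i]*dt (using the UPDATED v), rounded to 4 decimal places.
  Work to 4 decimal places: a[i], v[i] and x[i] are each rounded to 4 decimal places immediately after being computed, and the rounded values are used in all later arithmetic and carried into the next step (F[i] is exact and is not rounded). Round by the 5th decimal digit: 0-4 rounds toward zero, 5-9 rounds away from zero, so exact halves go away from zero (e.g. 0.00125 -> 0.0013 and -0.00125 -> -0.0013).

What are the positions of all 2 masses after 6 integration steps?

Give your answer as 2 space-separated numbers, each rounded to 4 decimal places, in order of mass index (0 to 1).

Step 0: x=[5.0000 6.0000] v=[0.0000 0.0000]
Step 1: x=[1.0000 9.0000] v=[-8.0000 6.0000]
Step 2: x=[4.0000 8.0000] v=[6.0000 -2.0000]
Step 3: x=[7.0000 7.0000] v=[6.0000 -2.0000]
Step 4: x=[3.0000 10.0000] v=[-8.0000 6.0000]
Step 5: x=[3.0000 10.0000] v=[0.0000 0.0000]
Step 6: x=[7.0000 7.0000] v=[8.0000 -6.0000]

Answer: 7.0000 7.0000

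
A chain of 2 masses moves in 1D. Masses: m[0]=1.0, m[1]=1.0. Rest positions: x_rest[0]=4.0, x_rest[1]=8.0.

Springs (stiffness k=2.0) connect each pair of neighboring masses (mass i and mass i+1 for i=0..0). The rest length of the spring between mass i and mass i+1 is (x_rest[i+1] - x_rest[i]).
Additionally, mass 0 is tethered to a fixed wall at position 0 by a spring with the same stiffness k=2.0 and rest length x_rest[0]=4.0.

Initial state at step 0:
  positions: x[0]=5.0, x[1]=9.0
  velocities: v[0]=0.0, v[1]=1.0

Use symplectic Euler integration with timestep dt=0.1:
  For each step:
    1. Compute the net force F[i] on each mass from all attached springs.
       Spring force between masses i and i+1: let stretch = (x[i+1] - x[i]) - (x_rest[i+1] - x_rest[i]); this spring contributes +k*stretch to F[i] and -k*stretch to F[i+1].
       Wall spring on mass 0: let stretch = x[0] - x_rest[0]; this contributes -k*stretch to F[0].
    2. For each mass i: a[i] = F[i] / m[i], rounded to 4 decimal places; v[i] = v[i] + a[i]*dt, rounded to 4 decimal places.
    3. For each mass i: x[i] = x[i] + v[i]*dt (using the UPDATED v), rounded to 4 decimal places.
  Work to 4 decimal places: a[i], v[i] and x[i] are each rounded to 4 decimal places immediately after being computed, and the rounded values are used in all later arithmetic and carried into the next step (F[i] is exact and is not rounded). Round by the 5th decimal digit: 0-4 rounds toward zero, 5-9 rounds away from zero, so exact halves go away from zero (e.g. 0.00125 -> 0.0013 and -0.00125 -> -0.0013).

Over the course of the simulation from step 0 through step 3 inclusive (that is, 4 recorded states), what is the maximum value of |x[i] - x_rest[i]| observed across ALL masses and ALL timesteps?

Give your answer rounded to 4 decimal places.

Answer: 1.2901

Derivation:
Step 0: x=[5.0000 9.0000] v=[0.0000 1.0000]
Step 1: x=[4.9800 9.1000] v=[-0.2000 1.0000]
Step 2: x=[4.9428 9.1976] v=[-0.3720 0.9760]
Step 3: x=[4.8918 9.2901] v=[-0.5096 0.9250]
Max displacement = 1.2901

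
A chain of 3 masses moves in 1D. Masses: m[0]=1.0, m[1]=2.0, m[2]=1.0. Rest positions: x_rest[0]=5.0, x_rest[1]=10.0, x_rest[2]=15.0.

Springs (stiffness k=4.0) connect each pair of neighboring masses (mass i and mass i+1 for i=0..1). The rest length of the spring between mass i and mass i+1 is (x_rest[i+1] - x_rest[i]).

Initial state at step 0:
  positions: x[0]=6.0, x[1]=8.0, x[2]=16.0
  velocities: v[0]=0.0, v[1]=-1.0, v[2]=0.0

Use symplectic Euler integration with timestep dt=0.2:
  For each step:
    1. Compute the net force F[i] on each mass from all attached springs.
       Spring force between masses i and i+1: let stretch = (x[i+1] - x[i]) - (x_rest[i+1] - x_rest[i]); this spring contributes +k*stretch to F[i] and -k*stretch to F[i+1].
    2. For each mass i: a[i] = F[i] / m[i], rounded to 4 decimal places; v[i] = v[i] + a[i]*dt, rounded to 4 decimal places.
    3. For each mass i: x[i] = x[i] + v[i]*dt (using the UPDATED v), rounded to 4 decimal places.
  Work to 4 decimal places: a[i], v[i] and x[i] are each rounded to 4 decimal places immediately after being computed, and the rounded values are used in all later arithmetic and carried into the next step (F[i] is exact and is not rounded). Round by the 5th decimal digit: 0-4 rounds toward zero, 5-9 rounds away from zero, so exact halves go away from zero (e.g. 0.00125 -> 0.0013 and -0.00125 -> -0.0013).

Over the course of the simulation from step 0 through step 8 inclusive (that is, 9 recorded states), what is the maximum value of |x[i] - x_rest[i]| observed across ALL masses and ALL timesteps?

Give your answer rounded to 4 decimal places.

Step 0: x=[6.0000 8.0000 16.0000] v=[0.0000 -1.0000 0.0000]
Step 1: x=[5.5200 8.2800 15.5200] v=[-2.4000 1.4000 -2.4000]
Step 2: x=[4.6816 8.9184 14.6816] v=[-4.1920 3.1920 -4.1920]
Step 3: x=[3.7211 9.6789 13.7211] v=[-4.8026 3.8026 -4.8026]
Step 4: x=[2.9138 10.2862 12.9138] v=[-4.0364 3.0364 -4.0364]
Step 5: x=[2.4861 10.5139 12.4861] v=[-2.1385 1.1385 -2.1385]
Step 6: x=[2.5428 10.2572 12.5428] v=[0.2837 -1.2837 0.2837]
Step 7: x=[3.0338 9.5662 13.0338] v=[2.4552 -3.4552 2.4552]
Step 8: x=[3.7700 8.6300 13.7700] v=[3.6811 -4.6811 3.6811]
Max displacement = 2.5139

Answer: 2.5139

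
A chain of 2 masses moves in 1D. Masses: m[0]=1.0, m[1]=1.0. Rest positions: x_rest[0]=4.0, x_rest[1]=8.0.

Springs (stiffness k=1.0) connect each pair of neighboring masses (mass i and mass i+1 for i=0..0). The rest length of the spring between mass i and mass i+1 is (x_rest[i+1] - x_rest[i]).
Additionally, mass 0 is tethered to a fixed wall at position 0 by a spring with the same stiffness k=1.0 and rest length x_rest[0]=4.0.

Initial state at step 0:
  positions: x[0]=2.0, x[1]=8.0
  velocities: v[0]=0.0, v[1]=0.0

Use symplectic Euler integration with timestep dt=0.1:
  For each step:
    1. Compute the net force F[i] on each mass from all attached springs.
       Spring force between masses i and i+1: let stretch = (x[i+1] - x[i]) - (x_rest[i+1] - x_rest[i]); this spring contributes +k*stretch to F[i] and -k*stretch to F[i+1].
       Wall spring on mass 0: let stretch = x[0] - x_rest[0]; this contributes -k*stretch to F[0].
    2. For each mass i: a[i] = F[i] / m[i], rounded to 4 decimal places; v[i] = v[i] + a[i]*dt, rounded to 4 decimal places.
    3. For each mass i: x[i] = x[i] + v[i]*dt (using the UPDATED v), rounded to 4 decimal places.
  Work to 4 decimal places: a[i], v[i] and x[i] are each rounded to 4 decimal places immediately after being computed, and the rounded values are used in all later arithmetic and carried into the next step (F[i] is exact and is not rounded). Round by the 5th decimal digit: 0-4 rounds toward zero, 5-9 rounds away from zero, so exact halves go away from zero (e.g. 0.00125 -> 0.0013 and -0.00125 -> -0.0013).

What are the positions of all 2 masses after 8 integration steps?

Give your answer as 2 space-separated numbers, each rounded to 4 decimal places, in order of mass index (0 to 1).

Step 0: x=[2.0000 8.0000] v=[0.0000 0.0000]
Step 1: x=[2.0400 7.9800] v=[0.4000 -0.2000]
Step 2: x=[2.1190 7.9406] v=[0.7900 -0.3940]
Step 3: x=[2.2350 7.8830] v=[1.1603 -0.5762]
Step 4: x=[2.3852 7.8089] v=[1.5016 -0.7410]
Step 5: x=[2.5658 7.7206] v=[1.8055 -0.8834]
Step 6: x=[2.7722 7.6207] v=[2.0644 -0.9989]
Step 7: x=[2.9994 7.5123] v=[2.2720 -1.0838]
Step 8: x=[3.2417 7.3988] v=[2.4234 -1.1351]

Answer: 3.2417 7.3988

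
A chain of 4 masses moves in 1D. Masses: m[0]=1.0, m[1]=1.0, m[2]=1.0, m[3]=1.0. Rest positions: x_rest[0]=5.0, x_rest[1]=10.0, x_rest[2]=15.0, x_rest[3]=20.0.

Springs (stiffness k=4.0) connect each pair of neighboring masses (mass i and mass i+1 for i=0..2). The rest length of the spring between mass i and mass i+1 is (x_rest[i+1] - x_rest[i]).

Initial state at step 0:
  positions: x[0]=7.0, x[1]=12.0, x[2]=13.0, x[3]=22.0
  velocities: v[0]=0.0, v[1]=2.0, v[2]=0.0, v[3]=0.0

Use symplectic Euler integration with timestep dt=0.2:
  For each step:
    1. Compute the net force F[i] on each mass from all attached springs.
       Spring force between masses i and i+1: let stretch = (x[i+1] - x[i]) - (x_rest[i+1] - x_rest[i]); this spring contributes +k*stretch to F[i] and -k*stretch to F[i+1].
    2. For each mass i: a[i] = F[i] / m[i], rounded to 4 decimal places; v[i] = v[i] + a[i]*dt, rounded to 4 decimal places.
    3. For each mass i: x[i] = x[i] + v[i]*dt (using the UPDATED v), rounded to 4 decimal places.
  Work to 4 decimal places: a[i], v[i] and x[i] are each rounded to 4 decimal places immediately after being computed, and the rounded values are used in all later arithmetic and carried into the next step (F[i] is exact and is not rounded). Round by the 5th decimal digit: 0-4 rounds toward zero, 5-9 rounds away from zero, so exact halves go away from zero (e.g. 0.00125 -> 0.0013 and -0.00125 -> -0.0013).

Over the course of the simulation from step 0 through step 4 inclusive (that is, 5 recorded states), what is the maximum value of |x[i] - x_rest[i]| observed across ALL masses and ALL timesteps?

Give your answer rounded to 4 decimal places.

Step 0: x=[7.0000 12.0000 13.0000 22.0000] v=[0.0000 2.0000 0.0000 0.0000]
Step 1: x=[7.0000 11.7600 14.2800 21.3600] v=[0.0000 -1.2000 6.4000 -3.2000]
Step 2: x=[6.9616 11.1616 16.2896 20.3872] v=[-0.1920 -2.9920 10.0480 -4.8640]
Step 3: x=[6.7952 10.7117 18.1343 19.5588] v=[-0.8320 -2.2496 9.2237 -4.1421]
Step 4: x=[6.4554 10.8228 19.0193 19.3025] v=[-1.6988 0.5553 4.4252 -1.2817]
Max displacement = 4.0193

Answer: 4.0193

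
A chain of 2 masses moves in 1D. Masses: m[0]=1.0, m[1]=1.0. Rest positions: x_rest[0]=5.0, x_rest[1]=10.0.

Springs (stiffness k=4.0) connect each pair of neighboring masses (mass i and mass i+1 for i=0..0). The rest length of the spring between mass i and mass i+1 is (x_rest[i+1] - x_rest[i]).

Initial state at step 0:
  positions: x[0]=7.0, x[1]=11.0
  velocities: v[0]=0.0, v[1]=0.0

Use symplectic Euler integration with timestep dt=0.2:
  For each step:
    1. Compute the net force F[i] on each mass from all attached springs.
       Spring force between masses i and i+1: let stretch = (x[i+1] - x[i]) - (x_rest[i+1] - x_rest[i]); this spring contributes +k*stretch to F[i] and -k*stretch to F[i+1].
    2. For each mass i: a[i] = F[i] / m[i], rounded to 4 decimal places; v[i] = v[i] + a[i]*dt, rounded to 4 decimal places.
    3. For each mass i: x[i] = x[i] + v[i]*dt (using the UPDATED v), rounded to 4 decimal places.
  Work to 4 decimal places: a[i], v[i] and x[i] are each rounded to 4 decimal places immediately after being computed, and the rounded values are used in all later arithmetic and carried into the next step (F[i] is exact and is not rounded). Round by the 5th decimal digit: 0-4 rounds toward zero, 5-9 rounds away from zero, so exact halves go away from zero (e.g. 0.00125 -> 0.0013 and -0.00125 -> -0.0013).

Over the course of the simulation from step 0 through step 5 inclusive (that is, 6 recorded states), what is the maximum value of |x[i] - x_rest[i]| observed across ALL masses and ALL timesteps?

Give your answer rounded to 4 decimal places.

Step 0: x=[7.0000 11.0000] v=[0.0000 0.0000]
Step 1: x=[6.8400 11.1600] v=[-0.8000 0.8000]
Step 2: x=[6.5712 11.4288] v=[-1.3440 1.3440]
Step 3: x=[6.2796 11.7204] v=[-1.4579 1.4579]
Step 4: x=[6.0585 11.9415] v=[-1.1053 1.1053]
Step 5: x=[5.9787 12.0213] v=[-0.3989 0.3989]
Max displacement = 2.0213

Answer: 2.0213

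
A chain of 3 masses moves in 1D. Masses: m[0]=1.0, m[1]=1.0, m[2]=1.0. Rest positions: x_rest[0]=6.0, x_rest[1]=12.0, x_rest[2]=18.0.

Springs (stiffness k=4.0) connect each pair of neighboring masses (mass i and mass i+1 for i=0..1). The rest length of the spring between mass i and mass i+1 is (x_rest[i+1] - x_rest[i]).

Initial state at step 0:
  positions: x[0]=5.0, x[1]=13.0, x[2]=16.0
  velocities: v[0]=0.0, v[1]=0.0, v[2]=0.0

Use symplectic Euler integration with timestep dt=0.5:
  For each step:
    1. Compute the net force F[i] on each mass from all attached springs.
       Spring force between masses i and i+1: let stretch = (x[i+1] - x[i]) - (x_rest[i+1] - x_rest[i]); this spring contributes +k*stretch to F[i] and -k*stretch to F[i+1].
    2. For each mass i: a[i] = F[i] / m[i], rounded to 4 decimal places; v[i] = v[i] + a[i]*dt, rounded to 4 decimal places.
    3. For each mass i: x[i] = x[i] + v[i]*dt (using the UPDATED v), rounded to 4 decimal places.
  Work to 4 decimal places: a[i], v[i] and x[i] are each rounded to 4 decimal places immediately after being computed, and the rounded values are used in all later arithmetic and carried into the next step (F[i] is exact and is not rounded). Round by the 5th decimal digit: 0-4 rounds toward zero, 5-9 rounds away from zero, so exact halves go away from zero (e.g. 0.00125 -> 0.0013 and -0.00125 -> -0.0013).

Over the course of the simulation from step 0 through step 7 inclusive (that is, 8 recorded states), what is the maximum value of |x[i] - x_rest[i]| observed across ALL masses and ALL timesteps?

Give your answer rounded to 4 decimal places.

Step 0: x=[5.0000 13.0000 16.0000] v=[0.0000 0.0000 0.0000]
Step 1: x=[7.0000 8.0000 19.0000] v=[4.0000 -10.0000 6.0000]
Step 2: x=[4.0000 13.0000 17.0000] v=[-6.0000 10.0000 -4.0000]
Step 3: x=[4.0000 13.0000 17.0000] v=[0.0000 0.0000 0.0000]
Step 4: x=[7.0000 8.0000 19.0000] v=[6.0000 -10.0000 4.0000]
Step 5: x=[5.0000 13.0000 16.0000] v=[-4.0000 10.0000 -6.0000]
Step 6: x=[5.0000 13.0000 16.0000] v=[0.0000 0.0000 0.0000]
Step 7: x=[7.0000 8.0000 19.0000] v=[4.0000 -10.0000 6.0000]
Max displacement = 4.0000

Answer: 4.0000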